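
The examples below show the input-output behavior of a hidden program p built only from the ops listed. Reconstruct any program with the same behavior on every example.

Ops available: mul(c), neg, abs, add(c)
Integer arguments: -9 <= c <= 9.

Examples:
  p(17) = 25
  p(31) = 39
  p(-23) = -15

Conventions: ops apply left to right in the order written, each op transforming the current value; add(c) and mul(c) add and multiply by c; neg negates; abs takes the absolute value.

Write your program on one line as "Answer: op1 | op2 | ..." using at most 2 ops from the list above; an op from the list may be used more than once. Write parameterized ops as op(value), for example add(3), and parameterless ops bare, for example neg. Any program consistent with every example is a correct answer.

add(-1) | add(9)

Check, running the answer program on each example:
  17 -> 16 -> 25
  31 -> 30 -> 39
  -23 -> -24 -> -15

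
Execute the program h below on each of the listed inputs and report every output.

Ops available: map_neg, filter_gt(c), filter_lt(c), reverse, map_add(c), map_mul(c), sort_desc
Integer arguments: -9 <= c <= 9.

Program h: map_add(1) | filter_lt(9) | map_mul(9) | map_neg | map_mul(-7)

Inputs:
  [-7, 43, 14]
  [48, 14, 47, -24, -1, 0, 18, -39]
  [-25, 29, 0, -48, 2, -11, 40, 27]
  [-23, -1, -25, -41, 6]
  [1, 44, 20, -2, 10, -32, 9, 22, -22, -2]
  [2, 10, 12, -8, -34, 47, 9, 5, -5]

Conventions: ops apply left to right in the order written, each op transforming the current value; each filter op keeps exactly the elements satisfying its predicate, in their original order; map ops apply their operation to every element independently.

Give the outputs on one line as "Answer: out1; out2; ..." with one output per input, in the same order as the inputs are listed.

Execution, op by op:
  [-7, 43, 14] -> [-6, 44, 15] -> [-6] -> [-54] -> [54] -> [-378]
  [48, 14, 47, -24, -1, 0, 18, -39] -> [49, 15, 48, -23, 0, 1, 19, -38] -> [-23, 0, 1, -38] -> [-207, 0, 9, -342] -> [207, 0, -9, 342] -> [-1449, 0, 63, -2394]
  [-25, 29, 0, -48, 2, -11, 40, 27] -> [-24, 30, 1, -47, 3, -10, 41, 28] -> [-24, 1, -47, 3, -10] -> [-216, 9, -423, 27, -90] -> [216, -9, 423, -27, 90] -> [-1512, 63, -2961, 189, -630]
  [-23, -1, -25, -41, 6] -> [-22, 0, -24, -40, 7] -> [-22, 0, -24, -40, 7] -> [-198, 0, -216, -360, 63] -> [198, 0, 216, 360, -63] -> [-1386, 0, -1512, -2520, 441]
  [1, 44, 20, -2, 10, -32, 9, 22, -22, -2] -> [2, 45, 21, -1, 11, -31, 10, 23, -21, -1] -> [2, -1, -31, -21, -1] -> [18, -9, -279, -189, -9] -> [-18, 9, 279, 189, 9] -> [126, -63, -1953, -1323, -63]
  [2, 10, 12, -8, -34, 47, 9, 5, -5] -> [3, 11, 13, -7, -33, 48, 10, 6, -4] -> [3, -7, -33, 6, -4] -> [27, -63, -297, 54, -36] -> [-27, 63, 297, -54, 36] -> [189, -441, -2079, 378, -252]

[-378]; [-1449, 0, 63, -2394]; [-1512, 63, -2961, 189, -630]; [-1386, 0, -1512, -2520, 441]; [126, -63, -1953, -1323, -63]; [189, -441, -2079, 378, -252]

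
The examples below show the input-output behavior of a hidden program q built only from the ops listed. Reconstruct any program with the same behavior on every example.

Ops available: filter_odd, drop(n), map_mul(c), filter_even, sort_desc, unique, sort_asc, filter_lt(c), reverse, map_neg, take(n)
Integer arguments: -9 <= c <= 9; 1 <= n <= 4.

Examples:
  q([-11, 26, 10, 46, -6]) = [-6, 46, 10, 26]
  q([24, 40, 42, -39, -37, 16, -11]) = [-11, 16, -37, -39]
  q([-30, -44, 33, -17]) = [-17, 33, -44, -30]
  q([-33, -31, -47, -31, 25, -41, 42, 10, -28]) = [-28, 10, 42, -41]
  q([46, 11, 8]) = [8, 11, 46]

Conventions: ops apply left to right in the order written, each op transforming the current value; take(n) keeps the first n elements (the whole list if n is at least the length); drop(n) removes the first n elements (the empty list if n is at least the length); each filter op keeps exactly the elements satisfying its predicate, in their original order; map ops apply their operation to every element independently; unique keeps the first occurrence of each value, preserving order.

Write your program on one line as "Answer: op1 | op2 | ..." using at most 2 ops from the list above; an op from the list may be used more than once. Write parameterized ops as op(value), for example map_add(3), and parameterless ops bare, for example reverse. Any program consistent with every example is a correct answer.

reverse | take(4)

Check, running the answer program on each example:
  [-11, 26, 10, 46, -6] -> [-6, 46, 10, 26, -11] -> [-6, 46, 10, 26]
  [24, 40, 42, -39, -37, 16, -11] -> [-11, 16, -37, -39, 42, 40, 24] -> [-11, 16, -37, -39]
  [-30, -44, 33, -17] -> [-17, 33, -44, -30] -> [-17, 33, -44, -30]
  [-33, -31, -47, -31, 25, -41, 42, 10, -28] -> [-28, 10, 42, -41, 25, -31, -47, -31, -33] -> [-28, 10, 42, -41]
  [46, 11, 8] -> [8, 11, 46] -> [8, 11, 46]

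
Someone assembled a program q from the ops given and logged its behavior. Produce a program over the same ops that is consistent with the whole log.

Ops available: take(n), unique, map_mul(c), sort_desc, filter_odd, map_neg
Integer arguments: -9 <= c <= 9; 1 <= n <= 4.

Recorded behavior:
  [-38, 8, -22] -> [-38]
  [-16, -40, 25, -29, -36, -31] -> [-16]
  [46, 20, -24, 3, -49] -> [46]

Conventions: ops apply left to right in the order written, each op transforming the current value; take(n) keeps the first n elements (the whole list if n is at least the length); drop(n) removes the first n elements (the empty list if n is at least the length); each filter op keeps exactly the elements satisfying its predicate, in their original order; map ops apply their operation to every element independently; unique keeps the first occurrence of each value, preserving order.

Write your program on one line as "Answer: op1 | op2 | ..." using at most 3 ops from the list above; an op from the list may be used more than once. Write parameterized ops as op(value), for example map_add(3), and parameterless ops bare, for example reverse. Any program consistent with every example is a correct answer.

map_neg | take(1) | map_neg

Check, running the answer program on each example:
  [-38, 8, -22] -> [38, -8, 22] -> [38] -> [-38]
  [-16, -40, 25, -29, -36, -31] -> [16, 40, -25, 29, 36, 31] -> [16] -> [-16]
  [46, 20, -24, 3, -49] -> [-46, -20, 24, -3, 49] -> [-46] -> [46]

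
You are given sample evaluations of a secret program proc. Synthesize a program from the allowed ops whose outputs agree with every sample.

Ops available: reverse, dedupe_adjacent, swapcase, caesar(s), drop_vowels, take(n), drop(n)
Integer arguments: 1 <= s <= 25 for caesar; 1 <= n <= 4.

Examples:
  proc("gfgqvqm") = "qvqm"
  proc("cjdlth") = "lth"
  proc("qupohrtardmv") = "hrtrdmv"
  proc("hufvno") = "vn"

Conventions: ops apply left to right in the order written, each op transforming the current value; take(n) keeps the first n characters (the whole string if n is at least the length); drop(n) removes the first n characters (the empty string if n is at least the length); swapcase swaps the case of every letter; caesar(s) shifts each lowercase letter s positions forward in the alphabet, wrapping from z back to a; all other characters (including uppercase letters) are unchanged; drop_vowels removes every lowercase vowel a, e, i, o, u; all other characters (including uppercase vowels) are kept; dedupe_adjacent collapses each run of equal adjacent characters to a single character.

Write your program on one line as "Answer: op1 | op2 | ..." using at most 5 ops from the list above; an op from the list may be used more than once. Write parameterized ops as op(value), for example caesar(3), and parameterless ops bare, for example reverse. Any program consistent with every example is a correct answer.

drop(3) | reverse | drop_vowels | reverse

Check, running the answer program on each example:
  "gfgqvqm" -> "qvqm" -> "mqvq" -> "mqvq" -> "qvqm"
  "cjdlth" -> "lth" -> "htl" -> "htl" -> "lth"
  "qupohrtardmv" -> "ohrtardmv" -> "vmdratrho" -> "vmdrtrh" -> "hrtrdmv"
  "hufvno" -> "vno" -> "onv" -> "nv" -> "vn"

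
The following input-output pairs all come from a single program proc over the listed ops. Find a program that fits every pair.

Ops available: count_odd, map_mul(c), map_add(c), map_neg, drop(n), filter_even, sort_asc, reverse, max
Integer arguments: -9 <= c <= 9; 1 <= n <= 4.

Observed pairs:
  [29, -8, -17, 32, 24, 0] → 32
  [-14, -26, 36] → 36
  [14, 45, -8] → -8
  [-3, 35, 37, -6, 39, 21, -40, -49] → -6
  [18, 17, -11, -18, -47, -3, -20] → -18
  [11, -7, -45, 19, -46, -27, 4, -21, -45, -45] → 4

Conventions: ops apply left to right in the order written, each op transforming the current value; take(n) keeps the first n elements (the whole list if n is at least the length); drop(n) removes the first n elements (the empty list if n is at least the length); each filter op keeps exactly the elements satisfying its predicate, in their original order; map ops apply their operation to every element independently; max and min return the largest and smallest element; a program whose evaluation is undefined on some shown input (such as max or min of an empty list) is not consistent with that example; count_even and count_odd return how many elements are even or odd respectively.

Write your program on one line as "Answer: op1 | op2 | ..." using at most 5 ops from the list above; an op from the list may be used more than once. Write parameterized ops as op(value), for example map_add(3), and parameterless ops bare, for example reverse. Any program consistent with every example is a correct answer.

drop(1) | map_neg | filter_even | map_neg | max

Check, running the answer program on each example:
  [29, -8, -17, 32, 24, 0] -> [-8, -17, 32, 24, 0] -> [8, 17, -32, -24, 0] -> [8, -32, -24, 0] -> [-8, 32, 24, 0] -> 32
  [-14, -26, 36] -> [-26, 36] -> [26, -36] -> [26, -36] -> [-26, 36] -> 36
  [14, 45, -8] -> [45, -8] -> [-45, 8] -> [8] -> [-8] -> -8
  [-3, 35, 37, -6, 39, 21, -40, -49] -> [35, 37, -6, 39, 21, -40, -49] -> [-35, -37, 6, -39, -21, 40, 49] -> [6, 40] -> [-6, -40] -> -6
  [18, 17, -11, -18, -47, -3, -20] -> [17, -11, -18, -47, -3, -20] -> [-17, 11, 18, 47, 3, 20] -> [18, 20] -> [-18, -20] -> -18
  [11, -7, -45, 19, -46, -27, 4, -21, -45, -45] -> [-7, -45, 19, -46, -27, 4, -21, -45, -45] -> [7, 45, -19, 46, 27, -4, 21, 45, 45] -> [46, -4] -> [-46, 4] -> 4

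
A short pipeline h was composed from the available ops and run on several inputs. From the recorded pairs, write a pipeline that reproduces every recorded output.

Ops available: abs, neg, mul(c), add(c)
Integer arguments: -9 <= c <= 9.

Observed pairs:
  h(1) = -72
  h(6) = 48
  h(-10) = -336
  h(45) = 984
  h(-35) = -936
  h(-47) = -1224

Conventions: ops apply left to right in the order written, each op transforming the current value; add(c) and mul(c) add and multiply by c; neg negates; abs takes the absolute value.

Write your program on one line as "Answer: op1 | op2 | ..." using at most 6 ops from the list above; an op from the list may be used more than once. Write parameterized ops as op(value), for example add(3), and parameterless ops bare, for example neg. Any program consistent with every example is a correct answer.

add(-7) | add(3) | mul(-4) | neg | mul(-6) | neg

Check, running the answer program on each example:
  1 -> -6 -> -3 -> 12 -> -12 -> 72 -> -72
  6 -> -1 -> 2 -> -8 -> 8 -> -48 -> 48
  -10 -> -17 -> -14 -> 56 -> -56 -> 336 -> -336
  45 -> 38 -> 41 -> -164 -> 164 -> -984 -> 984
  -35 -> -42 -> -39 -> 156 -> -156 -> 936 -> -936
  -47 -> -54 -> -51 -> 204 -> -204 -> 1224 -> -1224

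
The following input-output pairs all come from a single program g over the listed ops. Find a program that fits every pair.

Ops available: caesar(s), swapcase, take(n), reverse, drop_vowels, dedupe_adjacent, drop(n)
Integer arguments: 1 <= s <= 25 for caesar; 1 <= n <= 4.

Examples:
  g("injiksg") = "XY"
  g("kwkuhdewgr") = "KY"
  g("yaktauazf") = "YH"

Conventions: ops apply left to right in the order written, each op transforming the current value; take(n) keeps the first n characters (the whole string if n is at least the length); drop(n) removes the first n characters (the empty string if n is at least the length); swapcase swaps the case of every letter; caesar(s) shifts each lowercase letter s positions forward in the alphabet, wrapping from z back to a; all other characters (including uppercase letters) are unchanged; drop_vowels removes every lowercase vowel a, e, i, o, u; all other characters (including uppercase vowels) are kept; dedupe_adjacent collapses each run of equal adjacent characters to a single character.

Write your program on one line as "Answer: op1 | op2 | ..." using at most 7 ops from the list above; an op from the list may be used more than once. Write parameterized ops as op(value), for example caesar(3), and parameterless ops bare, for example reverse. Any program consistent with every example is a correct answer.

drop_vowels | caesar(19) | caesar(21) | drop(1) | take(2) | swapcase

Check, running the answer program on each example:
  "injiksg" -> "njksg" -> "gcdlz" -> "bxygu" -> "xygu" -> "xy" -> "XY"
  "kwkuhdewgr" -> "kwkhdwgr" -> "dpdawpzk" -> "ykyvrkuf" -> "kyvrkuf" -> "ky" -> "KY"
  "yaktauazf" -> "yktzf" -> "rdmsy" -> "myhnt" -> "yhnt" -> "yh" -> "YH"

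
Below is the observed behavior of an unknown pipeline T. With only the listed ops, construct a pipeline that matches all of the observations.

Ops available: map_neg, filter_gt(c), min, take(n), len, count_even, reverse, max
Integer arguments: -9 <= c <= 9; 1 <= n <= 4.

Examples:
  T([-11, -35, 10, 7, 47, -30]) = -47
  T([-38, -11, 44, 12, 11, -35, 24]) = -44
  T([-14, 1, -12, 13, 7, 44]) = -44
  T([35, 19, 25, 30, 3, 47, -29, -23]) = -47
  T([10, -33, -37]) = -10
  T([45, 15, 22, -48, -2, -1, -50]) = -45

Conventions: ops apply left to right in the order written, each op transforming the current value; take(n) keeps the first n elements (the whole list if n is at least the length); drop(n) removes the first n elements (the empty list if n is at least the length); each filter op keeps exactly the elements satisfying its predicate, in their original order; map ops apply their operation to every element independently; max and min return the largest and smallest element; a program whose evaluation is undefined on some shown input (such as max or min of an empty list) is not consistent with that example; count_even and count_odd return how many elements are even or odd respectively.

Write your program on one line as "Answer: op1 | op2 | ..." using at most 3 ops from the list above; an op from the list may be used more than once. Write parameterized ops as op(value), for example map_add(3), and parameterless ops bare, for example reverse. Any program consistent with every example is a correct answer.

map_neg | min

Check, running the answer program on each example:
  [-11, -35, 10, 7, 47, -30] -> [11, 35, -10, -7, -47, 30] -> -47
  [-38, -11, 44, 12, 11, -35, 24] -> [38, 11, -44, -12, -11, 35, -24] -> -44
  [-14, 1, -12, 13, 7, 44] -> [14, -1, 12, -13, -7, -44] -> -44
  [35, 19, 25, 30, 3, 47, -29, -23] -> [-35, -19, -25, -30, -3, -47, 29, 23] -> -47
  [10, -33, -37] -> [-10, 33, 37] -> -10
  [45, 15, 22, -48, -2, -1, -50] -> [-45, -15, -22, 48, 2, 1, 50] -> -45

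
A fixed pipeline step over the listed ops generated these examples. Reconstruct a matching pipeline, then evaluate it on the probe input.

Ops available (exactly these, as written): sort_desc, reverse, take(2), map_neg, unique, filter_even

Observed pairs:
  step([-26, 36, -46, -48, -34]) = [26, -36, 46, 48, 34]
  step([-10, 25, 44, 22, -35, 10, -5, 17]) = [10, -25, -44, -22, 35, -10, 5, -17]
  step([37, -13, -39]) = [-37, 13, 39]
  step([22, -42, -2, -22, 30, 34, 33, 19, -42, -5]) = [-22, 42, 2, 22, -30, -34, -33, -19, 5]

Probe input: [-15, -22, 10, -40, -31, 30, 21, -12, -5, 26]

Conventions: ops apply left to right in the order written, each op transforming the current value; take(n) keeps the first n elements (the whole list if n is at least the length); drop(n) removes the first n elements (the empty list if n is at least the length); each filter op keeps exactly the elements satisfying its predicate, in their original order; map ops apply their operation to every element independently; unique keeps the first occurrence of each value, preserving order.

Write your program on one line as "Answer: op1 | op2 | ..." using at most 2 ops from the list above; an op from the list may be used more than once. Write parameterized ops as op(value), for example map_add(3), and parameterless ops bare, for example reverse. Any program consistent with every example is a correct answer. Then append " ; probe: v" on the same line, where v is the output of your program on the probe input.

unique | map_neg ; probe: [15, 22, -10, 40, 31, -30, -21, 12, 5, -26]

Check, running the answer program on each example:
  [-26, 36, -46, -48, -34] -> [-26, 36, -46, -48, -34] -> [26, -36, 46, 48, 34]
  [-10, 25, 44, 22, -35, 10, -5, 17] -> [-10, 25, 44, 22, -35, 10, -5, 17] -> [10, -25, -44, -22, 35, -10, 5, -17]
  [37, -13, -39] -> [37, -13, -39] -> [-37, 13, 39]
  [22, -42, -2, -22, 30, 34, 33, 19, -42, -5] -> [22, -42, -2, -22, 30, 34, 33, 19, -5] -> [-22, 42, 2, 22, -30, -34, -33, -19, 5]
  probe: [-15, -22, 10, -40, -31, 30, 21, -12, -5, 26] -> [-15, -22, 10, -40, -31, 30, 21, -12, -5, 26] -> [15, 22, -10, 40, 31, -30, -21, 12, 5, -26]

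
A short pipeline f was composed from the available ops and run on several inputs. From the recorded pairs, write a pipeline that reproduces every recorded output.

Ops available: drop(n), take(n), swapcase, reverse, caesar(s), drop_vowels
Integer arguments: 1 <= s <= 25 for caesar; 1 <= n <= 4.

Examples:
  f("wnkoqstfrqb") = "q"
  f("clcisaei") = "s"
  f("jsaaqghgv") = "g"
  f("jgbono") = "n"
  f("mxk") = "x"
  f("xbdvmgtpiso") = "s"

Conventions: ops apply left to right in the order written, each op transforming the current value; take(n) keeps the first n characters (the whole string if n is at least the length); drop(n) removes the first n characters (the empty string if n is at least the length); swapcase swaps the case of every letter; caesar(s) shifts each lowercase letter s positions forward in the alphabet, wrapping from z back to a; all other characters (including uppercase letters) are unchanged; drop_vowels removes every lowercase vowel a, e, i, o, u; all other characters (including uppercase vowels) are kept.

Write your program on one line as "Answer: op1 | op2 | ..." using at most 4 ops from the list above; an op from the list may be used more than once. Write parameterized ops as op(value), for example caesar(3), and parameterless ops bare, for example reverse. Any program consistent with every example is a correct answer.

reverse | drop(1) | drop_vowels | take(1)

Check, running the answer program on each example:
  "wnkoqstfrqb" -> "bqrftsqoknw" -> "qrftsqoknw" -> "qrftsqknw" -> "q"
  "clcisaei" -> "ieasiclc" -> "easiclc" -> "sclc" -> "s"
  "jsaaqghgv" -> "vghgqaasj" -> "ghgqaasj" -> "ghgqsj" -> "g"
  "jgbono" -> "onobgj" -> "nobgj" -> "nbgj" -> "n"
  "mxk" -> "kxm" -> "xm" -> "xm" -> "x"
  "xbdvmgtpiso" -> "osiptgmvdbx" -> "siptgmvdbx" -> "sptgmvdbx" -> "s"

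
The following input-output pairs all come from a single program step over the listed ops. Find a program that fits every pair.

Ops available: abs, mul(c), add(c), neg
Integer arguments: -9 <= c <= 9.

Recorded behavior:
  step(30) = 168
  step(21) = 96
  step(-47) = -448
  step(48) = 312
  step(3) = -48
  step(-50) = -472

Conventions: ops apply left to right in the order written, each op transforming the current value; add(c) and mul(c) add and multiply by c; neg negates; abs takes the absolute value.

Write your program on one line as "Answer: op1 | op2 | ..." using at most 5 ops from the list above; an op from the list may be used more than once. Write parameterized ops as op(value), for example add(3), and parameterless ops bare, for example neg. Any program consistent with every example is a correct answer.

add(-7) | add(-2) | neg | mul(-8)

Check, running the answer program on each example:
  30 -> 23 -> 21 -> -21 -> 168
  21 -> 14 -> 12 -> -12 -> 96
  -47 -> -54 -> -56 -> 56 -> -448
  48 -> 41 -> 39 -> -39 -> 312
  3 -> -4 -> -6 -> 6 -> -48
  -50 -> -57 -> -59 -> 59 -> -472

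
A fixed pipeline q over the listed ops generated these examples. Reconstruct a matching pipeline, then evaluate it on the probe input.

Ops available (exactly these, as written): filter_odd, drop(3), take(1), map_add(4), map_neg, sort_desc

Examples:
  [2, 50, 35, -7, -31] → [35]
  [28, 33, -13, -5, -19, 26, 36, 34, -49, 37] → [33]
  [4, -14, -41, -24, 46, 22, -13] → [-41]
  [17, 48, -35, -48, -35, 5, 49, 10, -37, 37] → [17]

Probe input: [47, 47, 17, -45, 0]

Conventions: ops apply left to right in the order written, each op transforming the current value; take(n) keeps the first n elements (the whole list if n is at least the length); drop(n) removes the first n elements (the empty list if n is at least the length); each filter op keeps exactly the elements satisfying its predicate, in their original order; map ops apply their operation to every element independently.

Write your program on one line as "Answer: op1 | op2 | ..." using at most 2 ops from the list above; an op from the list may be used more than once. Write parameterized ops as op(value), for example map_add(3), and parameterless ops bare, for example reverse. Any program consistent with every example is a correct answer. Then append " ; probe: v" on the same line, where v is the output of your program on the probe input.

filter_odd | take(1) ; probe: [47]

Check, running the answer program on each example:
  [2, 50, 35, -7, -31] -> [35, -7, -31] -> [35]
  [28, 33, -13, -5, -19, 26, 36, 34, -49, 37] -> [33, -13, -5, -19, -49, 37] -> [33]
  [4, -14, -41, -24, 46, 22, -13] -> [-41, -13] -> [-41]
  [17, 48, -35, -48, -35, 5, 49, 10, -37, 37] -> [17, -35, -35, 5, 49, -37, 37] -> [17]
  probe: [47, 47, 17, -45, 0] -> [47, 47, 17, -45] -> [47]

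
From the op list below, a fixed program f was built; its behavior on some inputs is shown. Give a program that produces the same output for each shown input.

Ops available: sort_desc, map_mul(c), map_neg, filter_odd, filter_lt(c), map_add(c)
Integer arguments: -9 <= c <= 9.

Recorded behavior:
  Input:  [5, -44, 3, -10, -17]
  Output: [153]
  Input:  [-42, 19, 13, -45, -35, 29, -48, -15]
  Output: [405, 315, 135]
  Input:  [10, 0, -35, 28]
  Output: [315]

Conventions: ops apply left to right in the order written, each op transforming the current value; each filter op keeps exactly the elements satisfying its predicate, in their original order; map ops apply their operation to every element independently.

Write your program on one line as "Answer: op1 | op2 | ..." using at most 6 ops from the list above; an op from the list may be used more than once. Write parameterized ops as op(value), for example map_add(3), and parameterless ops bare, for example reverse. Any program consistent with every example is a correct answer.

map_neg | filter_odd | map_mul(9) | map_neg | filter_lt(-2) | map_neg

Check, running the answer program on each example:
  [5, -44, 3, -10, -17] -> [-5, 44, -3, 10, 17] -> [-5, -3, 17] -> [-45, -27, 153] -> [45, 27, -153] -> [-153] -> [153]
  [-42, 19, 13, -45, -35, 29, -48, -15] -> [42, -19, -13, 45, 35, -29, 48, 15] -> [-19, -13, 45, 35, -29, 15] -> [-171, -117, 405, 315, -261, 135] -> [171, 117, -405, -315, 261, -135] -> [-405, -315, -135] -> [405, 315, 135]
  [10, 0, -35, 28] -> [-10, 0, 35, -28] -> [35] -> [315] -> [-315] -> [-315] -> [315]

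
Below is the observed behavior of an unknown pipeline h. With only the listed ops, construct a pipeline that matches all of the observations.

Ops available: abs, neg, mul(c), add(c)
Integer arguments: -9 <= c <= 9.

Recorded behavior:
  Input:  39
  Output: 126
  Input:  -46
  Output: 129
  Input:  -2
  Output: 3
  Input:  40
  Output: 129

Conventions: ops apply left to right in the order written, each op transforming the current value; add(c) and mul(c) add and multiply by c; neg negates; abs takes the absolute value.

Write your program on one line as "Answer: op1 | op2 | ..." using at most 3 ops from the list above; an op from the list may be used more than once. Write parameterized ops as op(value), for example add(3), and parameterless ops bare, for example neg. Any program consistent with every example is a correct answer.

add(3) | mul(-3) | abs

Check, running the answer program on each example:
  39 -> 42 -> -126 -> 126
  -46 -> -43 -> 129 -> 129
  -2 -> 1 -> -3 -> 3
  40 -> 43 -> -129 -> 129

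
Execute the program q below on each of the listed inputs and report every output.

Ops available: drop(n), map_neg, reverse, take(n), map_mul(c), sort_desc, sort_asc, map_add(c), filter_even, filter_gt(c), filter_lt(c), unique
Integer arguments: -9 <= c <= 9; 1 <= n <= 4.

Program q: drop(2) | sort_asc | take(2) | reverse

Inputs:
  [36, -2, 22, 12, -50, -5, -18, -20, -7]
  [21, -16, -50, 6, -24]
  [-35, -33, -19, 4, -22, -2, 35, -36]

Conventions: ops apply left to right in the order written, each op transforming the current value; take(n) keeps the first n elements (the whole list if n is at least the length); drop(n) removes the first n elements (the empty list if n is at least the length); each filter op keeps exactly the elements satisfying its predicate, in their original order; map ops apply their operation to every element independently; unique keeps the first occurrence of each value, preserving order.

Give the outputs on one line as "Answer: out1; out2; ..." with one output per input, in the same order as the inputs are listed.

[-20, -50]; [-24, -50]; [-22, -36]

Execution, op by op:
  [36, -2, 22, 12, -50, -5, -18, -20, -7] -> [22, 12, -50, -5, -18, -20, -7] -> [-50, -20, -18, -7, -5, 12, 22] -> [-50, -20] -> [-20, -50]
  [21, -16, -50, 6, -24] -> [-50, 6, -24] -> [-50, -24, 6] -> [-50, -24] -> [-24, -50]
  [-35, -33, -19, 4, -22, -2, 35, -36] -> [-19, 4, -22, -2, 35, -36] -> [-36, -22, -19, -2, 4, 35] -> [-36, -22] -> [-22, -36]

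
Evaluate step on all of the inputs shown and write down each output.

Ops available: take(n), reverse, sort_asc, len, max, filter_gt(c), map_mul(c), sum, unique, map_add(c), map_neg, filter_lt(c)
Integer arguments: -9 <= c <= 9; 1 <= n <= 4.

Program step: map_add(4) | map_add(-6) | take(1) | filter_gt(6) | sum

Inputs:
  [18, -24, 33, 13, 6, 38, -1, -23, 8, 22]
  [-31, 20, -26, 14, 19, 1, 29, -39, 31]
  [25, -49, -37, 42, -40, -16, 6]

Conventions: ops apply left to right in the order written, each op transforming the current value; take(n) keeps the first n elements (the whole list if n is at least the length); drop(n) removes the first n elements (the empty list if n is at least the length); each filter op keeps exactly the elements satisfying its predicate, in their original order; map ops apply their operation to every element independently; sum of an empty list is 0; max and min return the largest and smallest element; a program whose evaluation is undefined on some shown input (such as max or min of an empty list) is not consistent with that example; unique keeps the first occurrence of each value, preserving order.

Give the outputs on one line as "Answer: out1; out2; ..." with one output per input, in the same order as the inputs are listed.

16; 0; 23

Execution, op by op:
  [18, -24, 33, 13, 6, 38, -1, -23, 8, 22] -> [22, -20, 37, 17, 10, 42, 3, -19, 12, 26] -> [16, -26, 31, 11, 4, 36, -3, -25, 6, 20] -> [16] -> [16] -> 16
  [-31, 20, -26, 14, 19, 1, 29, -39, 31] -> [-27, 24, -22, 18, 23, 5, 33, -35, 35] -> [-33, 18, -28, 12, 17, -1, 27, -41, 29] -> [-33] -> [] -> 0
  [25, -49, -37, 42, -40, -16, 6] -> [29, -45, -33, 46, -36, -12, 10] -> [23, -51, -39, 40, -42, -18, 4] -> [23] -> [23] -> 23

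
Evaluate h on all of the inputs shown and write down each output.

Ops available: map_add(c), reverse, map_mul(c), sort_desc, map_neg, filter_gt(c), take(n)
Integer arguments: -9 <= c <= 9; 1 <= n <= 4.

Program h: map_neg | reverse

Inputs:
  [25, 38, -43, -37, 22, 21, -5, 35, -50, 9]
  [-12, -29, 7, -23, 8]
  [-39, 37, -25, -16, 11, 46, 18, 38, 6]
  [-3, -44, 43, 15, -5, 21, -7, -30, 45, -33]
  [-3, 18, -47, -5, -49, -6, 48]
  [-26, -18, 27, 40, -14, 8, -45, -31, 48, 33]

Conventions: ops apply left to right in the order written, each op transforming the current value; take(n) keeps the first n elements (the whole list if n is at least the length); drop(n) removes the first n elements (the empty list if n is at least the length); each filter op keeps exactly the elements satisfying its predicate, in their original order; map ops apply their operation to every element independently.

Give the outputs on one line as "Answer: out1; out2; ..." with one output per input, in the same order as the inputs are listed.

[-9, 50, -35, 5, -21, -22, 37, 43, -38, -25]; [-8, 23, -7, 29, 12]; [-6, -38, -18, -46, -11, 16, 25, -37, 39]; [33, -45, 30, 7, -21, 5, -15, -43, 44, 3]; [-48, 6, 49, 5, 47, -18, 3]; [-33, -48, 31, 45, -8, 14, -40, -27, 18, 26]

Execution, op by op:
  [25, 38, -43, -37, 22, 21, -5, 35, -50, 9] -> [-25, -38, 43, 37, -22, -21, 5, -35, 50, -9] -> [-9, 50, -35, 5, -21, -22, 37, 43, -38, -25]
  [-12, -29, 7, -23, 8] -> [12, 29, -7, 23, -8] -> [-8, 23, -7, 29, 12]
  [-39, 37, -25, -16, 11, 46, 18, 38, 6] -> [39, -37, 25, 16, -11, -46, -18, -38, -6] -> [-6, -38, -18, -46, -11, 16, 25, -37, 39]
  [-3, -44, 43, 15, -5, 21, -7, -30, 45, -33] -> [3, 44, -43, -15, 5, -21, 7, 30, -45, 33] -> [33, -45, 30, 7, -21, 5, -15, -43, 44, 3]
  [-3, 18, -47, -5, -49, -6, 48] -> [3, -18, 47, 5, 49, 6, -48] -> [-48, 6, 49, 5, 47, -18, 3]
  [-26, -18, 27, 40, -14, 8, -45, -31, 48, 33] -> [26, 18, -27, -40, 14, -8, 45, 31, -48, -33] -> [-33, -48, 31, 45, -8, 14, -40, -27, 18, 26]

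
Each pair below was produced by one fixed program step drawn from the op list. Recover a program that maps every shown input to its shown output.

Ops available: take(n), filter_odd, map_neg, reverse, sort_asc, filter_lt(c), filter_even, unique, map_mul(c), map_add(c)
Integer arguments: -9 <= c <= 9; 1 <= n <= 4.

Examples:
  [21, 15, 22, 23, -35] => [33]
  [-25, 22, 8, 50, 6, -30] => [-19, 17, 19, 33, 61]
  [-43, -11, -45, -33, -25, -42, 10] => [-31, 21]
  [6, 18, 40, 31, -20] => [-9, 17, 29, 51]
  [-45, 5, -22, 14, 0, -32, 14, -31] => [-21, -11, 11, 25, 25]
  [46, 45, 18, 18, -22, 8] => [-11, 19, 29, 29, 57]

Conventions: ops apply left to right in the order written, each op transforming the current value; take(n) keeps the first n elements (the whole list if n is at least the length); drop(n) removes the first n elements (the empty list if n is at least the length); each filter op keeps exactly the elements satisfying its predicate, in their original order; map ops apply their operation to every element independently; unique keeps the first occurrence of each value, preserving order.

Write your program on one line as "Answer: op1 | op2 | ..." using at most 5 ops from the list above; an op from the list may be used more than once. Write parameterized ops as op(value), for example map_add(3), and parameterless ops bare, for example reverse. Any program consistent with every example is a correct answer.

filter_even | map_add(5) | map_add(6) | sort_asc

Check, running the answer program on each example:
  [21, 15, 22, 23, -35] -> [22] -> [27] -> [33] -> [33]
  [-25, 22, 8, 50, 6, -30] -> [22, 8, 50, 6, -30] -> [27, 13, 55, 11, -25] -> [33, 19, 61, 17, -19] -> [-19, 17, 19, 33, 61]
  [-43, -11, -45, -33, -25, -42, 10] -> [-42, 10] -> [-37, 15] -> [-31, 21] -> [-31, 21]
  [6, 18, 40, 31, -20] -> [6, 18, 40, -20] -> [11, 23, 45, -15] -> [17, 29, 51, -9] -> [-9, 17, 29, 51]
  [-45, 5, -22, 14, 0, -32, 14, -31] -> [-22, 14, 0, -32, 14] -> [-17, 19, 5, -27, 19] -> [-11, 25, 11, -21, 25] -> [-21, -11, 11, 25, 25]
  [46, 45, 18, 18, -22, 8] -> [46, 18, 18, -22, 8] -> [51, 23, 23, -17, 13] -> [57, 29, 29, -11, 19] -> [-11, 19, 29, 29, 57]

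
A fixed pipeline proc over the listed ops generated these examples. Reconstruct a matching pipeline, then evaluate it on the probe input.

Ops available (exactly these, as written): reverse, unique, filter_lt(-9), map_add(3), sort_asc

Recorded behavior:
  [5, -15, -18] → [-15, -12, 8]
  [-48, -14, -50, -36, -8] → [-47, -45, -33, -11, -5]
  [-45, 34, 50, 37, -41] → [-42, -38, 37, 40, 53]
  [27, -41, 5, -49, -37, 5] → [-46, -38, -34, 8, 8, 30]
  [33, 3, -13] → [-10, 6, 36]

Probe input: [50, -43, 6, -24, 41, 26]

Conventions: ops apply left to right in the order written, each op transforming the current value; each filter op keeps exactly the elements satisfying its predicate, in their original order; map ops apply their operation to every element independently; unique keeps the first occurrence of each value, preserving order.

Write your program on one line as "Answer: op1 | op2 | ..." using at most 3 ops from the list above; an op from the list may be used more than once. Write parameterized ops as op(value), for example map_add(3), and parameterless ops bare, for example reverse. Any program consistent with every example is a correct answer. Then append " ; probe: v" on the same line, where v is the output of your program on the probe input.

map_add(3) | sort_asc ; probe: [-40, -21, 9, 29, 44, 53]

Check, running the answer program on each example:
  [5, -15, -18] -> [8, -12, -15] -> [-15, -12, 8]
  [-48, -14, -50, -36, -8] -> [-45, -11, -47, -33, -5] -> [-47, -45, -33, -11, -5]
  [-45, 34, 50, 37, -41] -> [-42, 37, 53, 40, -38] -> [-42, -38, 37, 40, 53]
  [27, -41, 5, -49, -37, 5] -> [30, -38, 8, -46, -34, 8] -> [-46, -38, -34, 8, 8, 30]
  [33, 3, -13] -> [36, 6, -10] -> [-10, 6, 36]
  probe: [50, -43, 6, -24, 41, 26] -> [53, -40, 9, -21, 44, 29] -> [-40, -21, 9, 29, 44, 53]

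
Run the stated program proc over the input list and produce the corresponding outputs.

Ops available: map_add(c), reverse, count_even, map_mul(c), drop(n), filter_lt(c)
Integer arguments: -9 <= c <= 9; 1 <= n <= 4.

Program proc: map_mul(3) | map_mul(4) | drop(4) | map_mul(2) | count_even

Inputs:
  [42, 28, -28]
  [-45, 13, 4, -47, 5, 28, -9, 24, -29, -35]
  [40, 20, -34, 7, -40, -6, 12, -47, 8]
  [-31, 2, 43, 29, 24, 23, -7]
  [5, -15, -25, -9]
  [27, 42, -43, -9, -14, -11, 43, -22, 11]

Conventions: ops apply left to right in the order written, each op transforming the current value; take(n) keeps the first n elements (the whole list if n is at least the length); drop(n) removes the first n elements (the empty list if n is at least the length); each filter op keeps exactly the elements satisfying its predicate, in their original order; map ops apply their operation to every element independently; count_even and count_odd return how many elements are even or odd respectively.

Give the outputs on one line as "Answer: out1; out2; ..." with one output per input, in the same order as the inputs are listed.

Execution, op by op:
  [42, 28, -28] -> [126, 84, -84] -> [504, 336, -336] -> [] -> [] -> 0
  [-45, 13, 4, -47, 5, 28, -9, 24, -29, -35] -> [-135, 39, 12, -141, 15, 84, -27, 72, -87, -105] -> [-540, 156, 48, -564, 60, 336, -108, 288, -348, -420] -> [60, 336, -108, 288, -348, -420] -> [120, 672, -216, 576, -696, -840] -> 6
  [40, 20, -34, 7, -40, -6, 12, -47, 8] -> [120, 60, -102, 21, -120, -18, 36, -141, 24] -> [480, 240, -408, 84, -480, -72, 144, -564, 96] -> [-480, -72, 144, -564, 96] -> [-960, -144, 288, -1128, 192] -> 5
  [-31, 2, 43, 29, 24, 23, -7] -> [-93, 6, 129, 87, 72, 69, -21] -> [-372, 24, 516, 348, 288, 276, -84] -> [288, 276, -84] -> [576, 552, -168] -> 3
  [5, -15, -25, -9] -> [15, -45, -75, -27] -> [60, -180, -300, -108] -> [] -> [] -> 0
  [27, 42, -43, -9, -14, -11, 43, -22, 11] -> [81, 126, -129, -27, -42, -33, 129, -66, 33] -> [324, 504, -516, -108, -168, -132, 516, -264, 132] -> [-168, -132, 516, -264, 132] -> [-336, -264, 1032, -528, 264] -> 5

0; 6; 5; 3; 0; 5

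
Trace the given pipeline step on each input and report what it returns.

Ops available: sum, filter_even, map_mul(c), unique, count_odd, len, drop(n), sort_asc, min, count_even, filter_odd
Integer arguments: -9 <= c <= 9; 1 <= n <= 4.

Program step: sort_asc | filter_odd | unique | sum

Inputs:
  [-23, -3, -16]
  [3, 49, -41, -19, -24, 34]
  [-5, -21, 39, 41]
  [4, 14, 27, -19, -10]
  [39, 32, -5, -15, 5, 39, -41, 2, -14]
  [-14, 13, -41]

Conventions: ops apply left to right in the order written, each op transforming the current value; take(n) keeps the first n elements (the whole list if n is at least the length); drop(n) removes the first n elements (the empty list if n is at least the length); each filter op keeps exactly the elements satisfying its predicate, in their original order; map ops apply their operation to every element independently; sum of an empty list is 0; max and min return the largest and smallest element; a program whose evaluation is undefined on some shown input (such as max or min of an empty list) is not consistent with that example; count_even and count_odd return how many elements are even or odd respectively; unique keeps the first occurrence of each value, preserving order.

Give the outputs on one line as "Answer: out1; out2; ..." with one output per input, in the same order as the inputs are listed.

-26; -8; 54; 8; -17; -28

Execution, op by op:
  [-23, -3, -16] -> [-23, -16, -3] -> [-23, -3] -> [-23, -3] -> -26
  [3, 49, -41, -19, -24, 34] -> [-41, -24, -19, 3, 34, 49] -> [-41, -19, 3, 49] -> [-41, -19, 3, 49] -> -8
  [-5, -21, 39, 41] -> [-21, -5, 39, 41] -> [-21, -5, 39, 41] -> [-21, -5, 39, 41] -> 54
  [4, 14, 27, -19, -10] -> [-19, -10, 4, 14, 27] -> [-19, 27] -> [-19, 27] -> 8
  [39, 32, -5, -15, 5, 39, -41, 2, -14] -> [-41, -15, -14, -5, 2, 5, 32, 39, 39] -> [-41, -15, -5, 5, 39, 39] -> [-41, -15, -5, 5, 39] -> -17
  [-14, 13, -41] -> [-41, -14, 13] -> [-41, 13] -> [-41, 13] -> -28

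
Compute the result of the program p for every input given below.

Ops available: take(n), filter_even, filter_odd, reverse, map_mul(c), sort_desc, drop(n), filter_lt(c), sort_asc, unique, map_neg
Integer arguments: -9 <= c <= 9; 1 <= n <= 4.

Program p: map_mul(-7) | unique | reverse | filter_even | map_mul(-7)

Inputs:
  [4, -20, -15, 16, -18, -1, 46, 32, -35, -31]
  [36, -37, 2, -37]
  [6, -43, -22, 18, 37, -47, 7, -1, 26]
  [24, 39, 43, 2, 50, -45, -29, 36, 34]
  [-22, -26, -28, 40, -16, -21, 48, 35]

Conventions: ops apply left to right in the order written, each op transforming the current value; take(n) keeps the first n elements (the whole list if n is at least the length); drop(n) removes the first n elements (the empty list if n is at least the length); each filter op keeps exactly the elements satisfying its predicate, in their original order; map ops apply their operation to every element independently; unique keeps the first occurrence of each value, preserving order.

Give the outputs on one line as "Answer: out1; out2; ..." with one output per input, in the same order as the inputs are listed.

[1568, 2254, -882, 784, -980, 196]; [98, 1764]; [1274, 882, -1078, 294]; [1666, 1764, 2450, 98, 1176]; [2352, -784, 1960, -1372, -1274, -1078]

Execution, op by op:
  [4, -20, -15, 16, -18, -1, 46, 32, -35, -31] -> [-28, 140, 105, -112, 126, 7, -322, -224, 245, 217] -> [-28, 140, 105, -112, 126, 7, -322, -224, 245, 217] -> [217, 245, -224, -322, 7, 126, -112, 105, 140, -28] -> [-224, -322, 126, -112, 140, -28] -> [1568, 2254, -882, 784, -980, 196]
  [36, -37, 2, -37] -> [-252, 259, -14, 259] -> [-252, 259, -14] -> [-14, 259, -252] -> [-14, -252] -> [98, 1764]
  [6, -43, -22, 18, 37, -47, 7, -1, 26] -> [-42, 301, 154, -126, -259, 329, -49, 7, -182] -> [-42, 301, 154, -126, -259, 329, -49, 7, -182] -> [-182, 7, -49, 329, -259, -126, 154, 301, -42] -> [-182, -126, 154, -42] -> [1274, 882, -1078, 294]
  [24, 39, 43, 2, 50, -45, -29, 36, 34] -> [-168, -273, -301, -14, -350, 315, 203, -252, -238] -> [-168, -273, -301, -14, -350, 315, 203, -252, -238] -> [-238, -252, 203, 315, -350, -14, -301, -273, -168] -> [-238, -252, -350, -14, -168] -> [1666, 1764, 2450, 98, 1176]
  [-22, -26, -28, 40, -16, -21, 48, 35] -> [154, 182, 196, -280, 112, 147, -336, -245] -> [154, 182, 196, -280, 112, 147, -336, -245] -> [-245, -336, 147, 112, -280, 196, 182, 154] -> [-336, 112, -280, 196, 182, 154] -> [2352, -784, 1960, -1372, -1274, -1078]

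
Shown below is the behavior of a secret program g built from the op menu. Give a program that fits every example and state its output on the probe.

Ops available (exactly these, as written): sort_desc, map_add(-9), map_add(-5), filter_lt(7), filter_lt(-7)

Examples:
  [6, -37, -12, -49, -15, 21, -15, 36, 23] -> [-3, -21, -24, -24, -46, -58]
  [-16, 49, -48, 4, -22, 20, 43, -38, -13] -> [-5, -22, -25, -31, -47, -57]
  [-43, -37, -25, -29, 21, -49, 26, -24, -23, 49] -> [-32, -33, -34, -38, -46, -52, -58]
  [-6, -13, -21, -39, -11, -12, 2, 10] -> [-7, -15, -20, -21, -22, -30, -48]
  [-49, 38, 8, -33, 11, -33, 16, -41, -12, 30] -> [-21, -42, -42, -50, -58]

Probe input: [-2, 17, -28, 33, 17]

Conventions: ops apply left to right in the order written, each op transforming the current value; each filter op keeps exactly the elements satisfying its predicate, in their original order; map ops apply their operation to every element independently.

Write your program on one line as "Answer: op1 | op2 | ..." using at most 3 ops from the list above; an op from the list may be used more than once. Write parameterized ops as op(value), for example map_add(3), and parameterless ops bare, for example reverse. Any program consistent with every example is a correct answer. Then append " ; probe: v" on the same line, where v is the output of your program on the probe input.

filter_lt(7) | sort_desc | map_add(-9) ; probe: [-11, -37]

Check, running the answer program on each example:
  [6, -37, -12, -49, -15, 21, -15, 36, 23] -> [6, -37, -12, -49, -15, -15] -> [6, -12, -15, -15, -37, -49] -> [-3, -21, -24, -24, -46, -58]
  [-16, 49, -48, 4, -22, 20, 43, -38, -13] -> [-16, -48, 4, -22, -38, -13] -> [4, -13, -16, -22, -38, -48] -> [-5, -22, -25, -31, -47, -57]
  [-43, -37, -25, -29, 21, -49, 26, -24, -23, 49] -> [-43, -37, -25, -29, -49, -24, -23] -> [-23, -24, -25, -29, -37, -43, -49] -> [-32, -33, -34, -38, -46, -52, -58]
  [-6, -13, -21, -39, -11, -12, 2, 10] -> [-6, -13, -21, -39, -11, -12, 2] -> [2, -6, -11, -12, -13, -21, -39] -> [-7, -15, -20, -21, -22, -30, -48]
  [-49, 38, 8, -33, 11, -33, 16, -41, -12, 30] -> [-49, -33, -33, -41, -12] -> [-12, -33, -33, -41, -49] -> [-21, -42, -42, -50, -58]
  probe: [-2, 17, -28, 33, 17] -> [-2, -28] -> [-2, -28] -> [-11, -37]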